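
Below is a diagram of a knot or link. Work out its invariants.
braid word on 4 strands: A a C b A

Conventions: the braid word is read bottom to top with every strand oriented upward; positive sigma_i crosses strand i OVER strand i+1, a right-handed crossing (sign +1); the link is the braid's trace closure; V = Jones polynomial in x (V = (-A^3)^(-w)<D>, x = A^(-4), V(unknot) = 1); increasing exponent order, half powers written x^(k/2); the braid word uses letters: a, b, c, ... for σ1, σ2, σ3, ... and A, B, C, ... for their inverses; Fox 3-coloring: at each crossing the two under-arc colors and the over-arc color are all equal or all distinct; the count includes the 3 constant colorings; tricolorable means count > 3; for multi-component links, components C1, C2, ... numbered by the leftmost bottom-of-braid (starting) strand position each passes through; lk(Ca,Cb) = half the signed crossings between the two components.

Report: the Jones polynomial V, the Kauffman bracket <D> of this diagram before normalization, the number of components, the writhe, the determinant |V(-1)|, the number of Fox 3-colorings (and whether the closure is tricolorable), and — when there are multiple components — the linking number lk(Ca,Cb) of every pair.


Jones polynomial: V(x) = 1
<D> = -A^-3; writhe -1
components 1, writhe -1 (5 crossings)
3-colorings: 3 of 3^5, det 1 — not tricolorable
note: w = -1 shifts under R1 moves; the (-A^3)^(1) factor cancels that in V


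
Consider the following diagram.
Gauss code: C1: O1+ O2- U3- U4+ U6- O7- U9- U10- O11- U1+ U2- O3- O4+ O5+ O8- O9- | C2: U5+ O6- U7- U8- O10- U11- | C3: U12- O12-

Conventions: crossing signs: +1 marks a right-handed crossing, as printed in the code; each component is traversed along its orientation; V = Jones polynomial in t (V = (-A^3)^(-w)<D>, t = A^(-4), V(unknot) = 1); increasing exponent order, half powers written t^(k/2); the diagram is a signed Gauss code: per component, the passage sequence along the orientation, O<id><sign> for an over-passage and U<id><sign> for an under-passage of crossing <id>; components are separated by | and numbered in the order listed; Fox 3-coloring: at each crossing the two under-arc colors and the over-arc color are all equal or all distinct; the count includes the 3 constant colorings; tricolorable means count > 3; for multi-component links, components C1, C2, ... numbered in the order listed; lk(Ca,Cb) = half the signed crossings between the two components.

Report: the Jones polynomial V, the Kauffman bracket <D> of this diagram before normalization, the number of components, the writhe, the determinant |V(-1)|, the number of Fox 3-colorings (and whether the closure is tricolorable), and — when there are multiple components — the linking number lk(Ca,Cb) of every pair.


V = t^-6 + t^-3 + t^-2 + t^-1
<D> = A^-14 + A^-10 + A^-6 + A^6 (w = -6)
3 components over 12 crossings, w = -6
lk(C1,C2): -2
lk(C1,C3) = 0
linking number lk(C2,C3) = 0
9 Fox colorings among 3^12, |V(-1)| = 0: tricolorable
why: the span of V is 5, within the link bound 12 + 3 - 1


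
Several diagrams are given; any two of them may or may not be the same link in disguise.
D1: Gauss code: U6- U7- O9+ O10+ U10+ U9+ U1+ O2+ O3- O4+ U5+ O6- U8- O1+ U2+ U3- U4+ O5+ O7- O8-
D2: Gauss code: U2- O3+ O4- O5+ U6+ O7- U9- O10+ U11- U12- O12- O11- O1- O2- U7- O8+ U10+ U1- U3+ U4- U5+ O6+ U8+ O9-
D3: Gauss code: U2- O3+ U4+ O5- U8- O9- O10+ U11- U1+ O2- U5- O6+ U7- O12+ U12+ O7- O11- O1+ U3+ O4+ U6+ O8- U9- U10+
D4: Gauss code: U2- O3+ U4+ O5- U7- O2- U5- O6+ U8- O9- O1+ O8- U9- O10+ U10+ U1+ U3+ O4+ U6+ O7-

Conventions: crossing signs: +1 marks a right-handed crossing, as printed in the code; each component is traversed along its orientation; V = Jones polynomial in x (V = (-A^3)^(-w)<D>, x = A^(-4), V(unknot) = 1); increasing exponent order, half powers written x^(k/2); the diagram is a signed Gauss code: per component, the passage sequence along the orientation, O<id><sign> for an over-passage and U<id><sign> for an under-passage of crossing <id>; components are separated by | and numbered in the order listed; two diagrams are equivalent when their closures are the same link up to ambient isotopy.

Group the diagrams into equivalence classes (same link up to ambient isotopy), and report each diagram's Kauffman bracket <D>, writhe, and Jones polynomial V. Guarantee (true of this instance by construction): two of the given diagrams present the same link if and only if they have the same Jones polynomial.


equivalence classes: {D1} | {D2, D3, D4}
D1 (bracket A^6; 10 crossings at w = +2): V = 1
D2 (bracket -A^-18 + 2A^-14 - 2A^-10 + 3A^-6 - 2A^-2 + 2A^2 - A^6; 12 crossings at w = -2): V = -x^-3 + 2x^-2 - 2x^-1 + 3 - 2x + 2x^2 - x^3
V(D3) = -x^-3 + 2x^-2 - 2x^-1 + 3 - 2x + 2x^2 - x^3  [12 crossings, <D> = -A^-12 + 2A^-8 - 2A^-4 + 3 - 2A^4 + 2A^8 - A^12, w = 0]
D4 (bracket -A^-12 + 2A^-8 - 2A^-4 + 3 - 2A^4 + 2A^8 - A^12; 10 crossings at w = 0): V = -x^-3 + 2x^-2 - 2x^-1 + 3 - 2x + 2x^2 - x^3
observation: 2 classes among 4 diagrams; unequal V(x) rules out equality


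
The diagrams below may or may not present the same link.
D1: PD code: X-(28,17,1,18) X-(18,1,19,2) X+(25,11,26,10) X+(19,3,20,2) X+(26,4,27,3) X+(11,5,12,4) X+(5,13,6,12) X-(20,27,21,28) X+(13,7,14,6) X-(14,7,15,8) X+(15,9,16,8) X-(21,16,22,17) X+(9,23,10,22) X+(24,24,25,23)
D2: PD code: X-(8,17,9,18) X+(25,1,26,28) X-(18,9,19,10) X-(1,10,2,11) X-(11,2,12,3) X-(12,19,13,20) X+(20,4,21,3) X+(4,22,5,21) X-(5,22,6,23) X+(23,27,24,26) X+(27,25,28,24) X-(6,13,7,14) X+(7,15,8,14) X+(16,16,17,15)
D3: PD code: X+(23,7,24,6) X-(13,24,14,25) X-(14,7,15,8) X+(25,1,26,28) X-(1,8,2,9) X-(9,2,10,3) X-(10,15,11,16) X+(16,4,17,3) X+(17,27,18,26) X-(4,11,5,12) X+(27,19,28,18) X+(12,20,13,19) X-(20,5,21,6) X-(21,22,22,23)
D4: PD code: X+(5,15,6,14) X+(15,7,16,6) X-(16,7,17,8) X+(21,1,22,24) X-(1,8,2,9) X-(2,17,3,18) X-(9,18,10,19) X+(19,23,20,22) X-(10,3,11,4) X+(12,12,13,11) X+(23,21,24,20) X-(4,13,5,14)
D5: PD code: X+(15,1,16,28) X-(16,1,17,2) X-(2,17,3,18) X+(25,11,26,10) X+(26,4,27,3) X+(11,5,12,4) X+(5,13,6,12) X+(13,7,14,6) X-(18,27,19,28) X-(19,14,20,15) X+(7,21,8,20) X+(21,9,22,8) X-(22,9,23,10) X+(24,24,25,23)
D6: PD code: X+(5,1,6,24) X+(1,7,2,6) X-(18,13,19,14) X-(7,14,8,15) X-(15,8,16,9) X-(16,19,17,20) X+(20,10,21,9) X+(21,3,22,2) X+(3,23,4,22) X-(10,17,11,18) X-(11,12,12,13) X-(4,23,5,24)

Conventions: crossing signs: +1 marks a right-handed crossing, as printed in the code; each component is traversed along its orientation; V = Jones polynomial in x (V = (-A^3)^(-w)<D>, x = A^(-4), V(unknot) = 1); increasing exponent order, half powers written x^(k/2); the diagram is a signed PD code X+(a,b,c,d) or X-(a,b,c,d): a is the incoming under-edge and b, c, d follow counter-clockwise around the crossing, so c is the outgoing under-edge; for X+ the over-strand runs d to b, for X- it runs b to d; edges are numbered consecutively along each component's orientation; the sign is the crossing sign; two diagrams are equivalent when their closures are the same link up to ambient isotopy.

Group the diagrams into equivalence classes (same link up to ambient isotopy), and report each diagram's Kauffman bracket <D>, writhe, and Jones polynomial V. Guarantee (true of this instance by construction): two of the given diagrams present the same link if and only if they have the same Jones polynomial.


grouping into links: {D1, D5} | {D2, D3, D6} | {D4}
V(D1) = x - x^2 + 2x^3 - x^4 + x^5 - x^6  (w +4, c 14, <D> = -A^-12 + A^-8 - A^-4 + 2 - A^4 + A^8)
V(D2) = -x^-5 + x^-4 - 2x^-3 + 4x^-2 - 3x^-1 + 4 - 3x + 2x^2 - x^3  (w 0, c 14, <D> = -A^-12 + 2A^-8 - 3A^-4 + 4 - 3A^4 + 4A^8 - 2A^12 + A^16 - A^20)
V(D3) = -x^-5 + x^-4 - 2x^-3 + 4x^-2 - 3x^-1 + 4 - 3x + 2x^2 - x^3  [14 crossings, <D> = -A^-18 + 2A^-14 - 3A^-10 + 4A^-6 - 3A^-2 + 4A^2 - 2A^6 + A^10 - A^14, w = -2]
V(D4) = -x^-3 + x^-2 - x^-1 + 3 - x + x^2 - x^3  (w 0, c 12, <D> = -A^-12 + A^-8 - A^-4 + 3 - A^4 + A^8 - A^12)
V(D5) = x - x^2 + 2x^3 - x^4 + x^5 - x^6  [14 crossings, <D> = -A^-12 + A^-8 - A^-4 + 2 - A^4 + A^8, w = +4]
V(D6) = -x^-5 + x^-4 - 2x^-3 + 4x^-2 - 3x^-1 + 4 - 3x + 2x^2 - x^3  (w -2, c 12, <D> = -A^-18 + 2A^-14 - 3A^-10 + 4A^-6 - 3A^-2 + 4A^2 - 2A^6 + A^10 - A^14)
key observation: comparing 6 Jones polynomials yields 3 groups


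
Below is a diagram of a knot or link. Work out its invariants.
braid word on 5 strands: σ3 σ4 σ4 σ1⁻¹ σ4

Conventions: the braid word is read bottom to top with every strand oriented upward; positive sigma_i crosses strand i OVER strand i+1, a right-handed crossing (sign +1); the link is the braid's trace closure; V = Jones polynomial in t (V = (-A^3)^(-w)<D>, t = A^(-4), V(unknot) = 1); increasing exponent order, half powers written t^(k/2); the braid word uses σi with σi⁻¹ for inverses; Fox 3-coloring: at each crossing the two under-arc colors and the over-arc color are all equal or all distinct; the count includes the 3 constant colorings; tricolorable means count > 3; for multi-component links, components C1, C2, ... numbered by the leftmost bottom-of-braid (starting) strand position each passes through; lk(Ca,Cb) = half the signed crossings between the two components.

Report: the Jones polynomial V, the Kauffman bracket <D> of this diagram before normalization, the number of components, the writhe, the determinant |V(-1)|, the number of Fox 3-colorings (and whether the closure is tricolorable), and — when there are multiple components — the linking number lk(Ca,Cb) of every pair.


V(t) = -t^(1/2) - t^(3/2) - t^(5/2) + t^(9/2)
bracket: -A^-9 + A^-1 + A^3 + A^7, w = +3
2 components, writhe +3, over 5 crossings
lk(C1,C2) = 0
det 0, colorings 27 of 3^5 — tricolorable
observation: w = +3 shifts under R1 moves; the (-A^3)^(-3) factor cancels that in V


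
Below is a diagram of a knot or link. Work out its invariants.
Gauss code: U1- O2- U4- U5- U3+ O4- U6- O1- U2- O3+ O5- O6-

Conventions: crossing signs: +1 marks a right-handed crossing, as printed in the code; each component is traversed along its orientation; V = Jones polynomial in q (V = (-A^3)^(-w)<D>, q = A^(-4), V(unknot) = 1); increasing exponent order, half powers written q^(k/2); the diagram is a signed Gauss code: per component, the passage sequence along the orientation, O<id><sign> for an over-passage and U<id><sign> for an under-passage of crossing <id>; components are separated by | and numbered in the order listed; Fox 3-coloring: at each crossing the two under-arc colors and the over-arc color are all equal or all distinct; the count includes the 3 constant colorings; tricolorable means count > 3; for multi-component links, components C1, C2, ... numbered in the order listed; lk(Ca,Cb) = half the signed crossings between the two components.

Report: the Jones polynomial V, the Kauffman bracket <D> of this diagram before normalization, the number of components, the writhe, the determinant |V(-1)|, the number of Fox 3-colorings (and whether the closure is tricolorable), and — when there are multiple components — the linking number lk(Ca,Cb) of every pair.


V = -q^-4 + q^-3 + q^-1
<D> = A^-8 + 1 - A^4 (w = -4)
1 component over 6 crossings, w = -4
9 Fox colorings among 3^6, |V(-1)| = 3: tricolorable
why: V spans 3 powers of q: at least 3 crossings in any diagram


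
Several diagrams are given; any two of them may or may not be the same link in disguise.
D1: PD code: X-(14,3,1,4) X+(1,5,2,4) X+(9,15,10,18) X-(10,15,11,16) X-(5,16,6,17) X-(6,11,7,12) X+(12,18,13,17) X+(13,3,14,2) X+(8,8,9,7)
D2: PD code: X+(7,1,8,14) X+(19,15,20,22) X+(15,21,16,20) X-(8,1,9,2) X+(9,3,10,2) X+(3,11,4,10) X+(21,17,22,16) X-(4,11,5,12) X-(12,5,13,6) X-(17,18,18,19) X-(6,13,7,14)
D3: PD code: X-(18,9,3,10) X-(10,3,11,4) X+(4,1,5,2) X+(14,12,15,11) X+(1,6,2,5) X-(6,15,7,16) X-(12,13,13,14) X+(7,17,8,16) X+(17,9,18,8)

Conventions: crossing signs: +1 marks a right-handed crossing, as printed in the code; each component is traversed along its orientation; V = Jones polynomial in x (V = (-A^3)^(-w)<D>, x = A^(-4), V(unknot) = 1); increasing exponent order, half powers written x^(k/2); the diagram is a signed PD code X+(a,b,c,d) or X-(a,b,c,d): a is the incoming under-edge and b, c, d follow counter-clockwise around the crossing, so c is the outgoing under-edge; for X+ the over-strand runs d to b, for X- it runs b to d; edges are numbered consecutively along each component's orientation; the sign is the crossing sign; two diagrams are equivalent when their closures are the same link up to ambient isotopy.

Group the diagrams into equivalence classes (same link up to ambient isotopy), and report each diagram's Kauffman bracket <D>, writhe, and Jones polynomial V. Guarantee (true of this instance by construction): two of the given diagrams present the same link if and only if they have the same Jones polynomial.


grouping into links: {D1} | {D2} | {D3}
V(D1) = -x^(-1/2) - x^(1/2)  (w +1, c 9, <D> = A + A^5)
V(D2) = -x^(1/2) - x^(3/2) - x^(5/2) + x^(9/2)  (w +1, c 11, <D> = -A^-15 + A^-7 + A^-3 + A)
V(D3) = -x^(1/2) - x^(5/2)  (w +1, c 9, <D> = A^-7 + A)
key observation: 3 values of V(x) split the 3 diagrams


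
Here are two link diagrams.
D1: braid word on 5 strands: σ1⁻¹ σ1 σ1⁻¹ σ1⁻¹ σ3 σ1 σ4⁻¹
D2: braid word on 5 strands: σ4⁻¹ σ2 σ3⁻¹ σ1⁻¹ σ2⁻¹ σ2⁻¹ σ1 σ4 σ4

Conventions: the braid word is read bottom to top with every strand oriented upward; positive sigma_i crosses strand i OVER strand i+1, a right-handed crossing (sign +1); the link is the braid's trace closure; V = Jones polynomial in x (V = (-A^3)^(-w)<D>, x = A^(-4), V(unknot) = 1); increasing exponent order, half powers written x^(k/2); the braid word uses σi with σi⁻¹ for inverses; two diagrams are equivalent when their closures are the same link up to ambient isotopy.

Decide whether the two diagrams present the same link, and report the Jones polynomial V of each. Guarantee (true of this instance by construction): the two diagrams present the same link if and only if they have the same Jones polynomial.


equivalent: no
V(D1) = -x^(-1/2) - x^(1/2)  (w -1, c 7, <D> = A^-5 + A^-1)
V(D2) = -x^(-5/2) - x^(-1/2)  [9 crossings, <D> = A^-1 + A^7, w = -1]
key observation: 2 classes among 2 diagrams; unequal V(x) rules out equality


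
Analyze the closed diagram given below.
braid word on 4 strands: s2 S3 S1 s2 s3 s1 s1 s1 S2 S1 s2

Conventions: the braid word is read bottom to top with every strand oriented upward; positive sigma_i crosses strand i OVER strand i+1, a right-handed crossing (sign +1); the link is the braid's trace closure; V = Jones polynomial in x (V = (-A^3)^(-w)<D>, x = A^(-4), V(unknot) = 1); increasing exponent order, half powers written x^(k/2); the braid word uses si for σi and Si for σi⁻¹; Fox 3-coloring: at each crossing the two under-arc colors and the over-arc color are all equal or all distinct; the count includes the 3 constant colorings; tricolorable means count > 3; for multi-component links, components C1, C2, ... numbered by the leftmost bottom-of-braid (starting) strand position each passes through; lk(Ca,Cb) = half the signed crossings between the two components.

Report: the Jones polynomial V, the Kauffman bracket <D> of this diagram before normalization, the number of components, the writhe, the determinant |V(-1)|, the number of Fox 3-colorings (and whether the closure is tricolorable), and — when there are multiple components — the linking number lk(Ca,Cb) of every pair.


Jones polynomial: V(x) = x + x^3 - x^4
<D> = A^-7 - A^-3 - A^5; writhe +3
components 1, writhe +3 (11 crossings)
3-colorings: 9 of 3^11, det 3 — tricolorable
note: w = +3 (over 11 crossings) is diagram-only; (-A^3)^(-3) removes it from V


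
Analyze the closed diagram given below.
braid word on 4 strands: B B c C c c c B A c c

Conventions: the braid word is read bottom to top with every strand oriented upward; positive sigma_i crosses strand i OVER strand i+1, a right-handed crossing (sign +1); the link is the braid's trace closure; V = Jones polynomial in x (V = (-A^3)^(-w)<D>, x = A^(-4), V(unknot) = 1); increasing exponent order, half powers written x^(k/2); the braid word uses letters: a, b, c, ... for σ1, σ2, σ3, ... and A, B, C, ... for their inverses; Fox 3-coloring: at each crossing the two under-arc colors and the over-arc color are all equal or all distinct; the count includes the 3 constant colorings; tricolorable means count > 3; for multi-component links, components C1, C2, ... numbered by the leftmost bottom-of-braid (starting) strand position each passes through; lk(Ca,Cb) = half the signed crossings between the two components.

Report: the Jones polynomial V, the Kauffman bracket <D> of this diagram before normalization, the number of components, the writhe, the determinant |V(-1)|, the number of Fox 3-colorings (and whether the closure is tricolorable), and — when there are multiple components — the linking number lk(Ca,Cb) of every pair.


V(x) = -x^-2 + 2x^-1 - 3 + 5x - 4x^2 + 5x^3 - 4x^4 + 2x^5 - x^6
bracket: A^-21 - 2A^-17 + 4A^-13 - 5A^-9 + 4A^-5 - 5A^-1 + 3A^3 - 2A^7 + A^11, w = +1
1 component, writhe +1, over 11 crossings
det 27, colorings 9 of 3^11 — tricolorable
observation: |V(-1)| = 27: so tricolorable, since 3 divides 27


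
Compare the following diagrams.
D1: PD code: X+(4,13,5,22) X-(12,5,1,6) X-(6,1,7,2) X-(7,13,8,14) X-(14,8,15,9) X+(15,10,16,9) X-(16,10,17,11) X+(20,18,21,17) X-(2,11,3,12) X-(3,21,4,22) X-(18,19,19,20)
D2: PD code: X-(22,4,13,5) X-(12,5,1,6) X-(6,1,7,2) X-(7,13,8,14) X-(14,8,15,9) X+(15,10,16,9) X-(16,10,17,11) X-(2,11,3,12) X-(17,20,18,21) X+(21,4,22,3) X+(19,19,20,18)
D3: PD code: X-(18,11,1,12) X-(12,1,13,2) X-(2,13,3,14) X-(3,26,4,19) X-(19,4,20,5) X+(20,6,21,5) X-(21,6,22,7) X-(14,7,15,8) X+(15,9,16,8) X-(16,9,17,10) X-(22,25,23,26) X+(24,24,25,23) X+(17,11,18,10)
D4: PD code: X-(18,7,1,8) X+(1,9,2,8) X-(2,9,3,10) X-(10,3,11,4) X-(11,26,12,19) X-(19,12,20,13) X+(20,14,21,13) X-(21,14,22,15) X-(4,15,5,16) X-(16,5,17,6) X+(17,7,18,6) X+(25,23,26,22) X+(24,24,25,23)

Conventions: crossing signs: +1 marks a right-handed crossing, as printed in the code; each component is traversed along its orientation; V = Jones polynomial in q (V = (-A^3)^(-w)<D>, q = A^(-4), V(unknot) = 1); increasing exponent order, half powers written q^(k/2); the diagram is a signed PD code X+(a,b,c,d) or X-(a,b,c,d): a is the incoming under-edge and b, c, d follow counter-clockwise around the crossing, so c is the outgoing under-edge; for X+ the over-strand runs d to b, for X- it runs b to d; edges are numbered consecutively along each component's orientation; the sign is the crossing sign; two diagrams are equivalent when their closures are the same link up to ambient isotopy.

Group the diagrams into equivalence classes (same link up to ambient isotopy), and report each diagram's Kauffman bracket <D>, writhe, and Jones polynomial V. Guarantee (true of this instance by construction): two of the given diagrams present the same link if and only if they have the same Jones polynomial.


classes: {D1, D2, D3, D4}
V(D1) = q^(-13/2) - q^(-11/2) + q^(-9/2) - 2q^(-7/2) - q^(-3/2)  [11 crossings, <D> = A^-9 + 2A^-1 - A^3 + A^7 - A^11, w = -5]
V(D2) = q^(-13/2) - q^(-11/2) + q^(-9/2) - 2q^(-7/2) - q^(-3/2)  (w -5, c 11, <D> = A^-9 + 2A^-1 - A^3 + A^7 - A^11)
D3 (bracket A^-9 + 2A^-1 - A^3 + A^7 - A^11; 13 crossings at w = -5): V = q^(-13/2) - q^(-11/2) + q^(-9/2) - 2q^(-7/2) - q^(-3/2)
D4 (bracket A^-3 + 2A^5 - A^9 + A^13 - A^17; 13 crossings at w = -3): V = q^(-13/2) - q^(-11/2) + q^(-9/2) - 2q^(-7/2) - q^(-3/2)
insight: all 4 diagrams share one V(q), hence one class


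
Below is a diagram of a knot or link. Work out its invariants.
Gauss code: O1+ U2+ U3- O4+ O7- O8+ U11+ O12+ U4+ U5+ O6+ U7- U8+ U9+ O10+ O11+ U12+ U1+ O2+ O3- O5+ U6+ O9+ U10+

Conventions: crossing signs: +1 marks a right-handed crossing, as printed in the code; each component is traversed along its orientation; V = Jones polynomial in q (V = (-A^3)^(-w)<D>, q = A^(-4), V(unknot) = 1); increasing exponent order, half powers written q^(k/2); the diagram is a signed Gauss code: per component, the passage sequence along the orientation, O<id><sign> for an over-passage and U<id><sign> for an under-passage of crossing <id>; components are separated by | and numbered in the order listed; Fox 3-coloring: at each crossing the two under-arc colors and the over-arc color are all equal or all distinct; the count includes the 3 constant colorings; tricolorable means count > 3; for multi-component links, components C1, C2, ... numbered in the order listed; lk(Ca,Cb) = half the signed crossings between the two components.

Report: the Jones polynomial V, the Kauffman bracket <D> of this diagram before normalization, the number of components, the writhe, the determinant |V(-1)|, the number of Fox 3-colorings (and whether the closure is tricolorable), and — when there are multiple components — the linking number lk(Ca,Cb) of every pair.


V = q^3 + q^5 - q^6 + q^7 - q^8 + q^9 - q^10
<D> = -A^-16 + A^-12 - A^-8 + A^-4 - 1 + A^4 + A^12 (w = +8)
1 component over 12 crossings, w = +8
3 Fox colorings among 3^12, |V(-1)| = 7: not tricolorable
why: det 7 = |V(-1)|; not divisible by 3, so not tricolorable


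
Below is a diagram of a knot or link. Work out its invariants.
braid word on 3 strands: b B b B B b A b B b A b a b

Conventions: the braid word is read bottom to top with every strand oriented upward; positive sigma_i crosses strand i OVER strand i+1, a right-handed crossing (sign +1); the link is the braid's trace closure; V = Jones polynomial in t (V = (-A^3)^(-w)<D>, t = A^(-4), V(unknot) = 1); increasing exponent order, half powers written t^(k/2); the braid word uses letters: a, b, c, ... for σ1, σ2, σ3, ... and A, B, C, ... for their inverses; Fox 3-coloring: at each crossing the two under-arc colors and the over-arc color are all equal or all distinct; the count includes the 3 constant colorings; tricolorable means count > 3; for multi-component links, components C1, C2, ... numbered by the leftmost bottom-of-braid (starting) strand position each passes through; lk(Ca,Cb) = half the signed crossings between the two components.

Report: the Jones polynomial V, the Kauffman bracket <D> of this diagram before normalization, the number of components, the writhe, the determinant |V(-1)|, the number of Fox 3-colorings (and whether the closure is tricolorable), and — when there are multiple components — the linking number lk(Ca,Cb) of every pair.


Jones polynomial: V(t) = 1 + t + t^2 + t^3
<D> = A^-6 + A^-2 + A^2 + A^6; writhe +2
components 3, writhe +2 (14 crossings)
linking number lk(C1,C2) = 0
lk(C1,C3): +1
lk(C2,C3) = 0
3-colorings: 9 of 3^14, det 0 — tricolorable
note: w = +2 shifts under R1 moves; the (-A^3)^(-2) factor cancels that in V


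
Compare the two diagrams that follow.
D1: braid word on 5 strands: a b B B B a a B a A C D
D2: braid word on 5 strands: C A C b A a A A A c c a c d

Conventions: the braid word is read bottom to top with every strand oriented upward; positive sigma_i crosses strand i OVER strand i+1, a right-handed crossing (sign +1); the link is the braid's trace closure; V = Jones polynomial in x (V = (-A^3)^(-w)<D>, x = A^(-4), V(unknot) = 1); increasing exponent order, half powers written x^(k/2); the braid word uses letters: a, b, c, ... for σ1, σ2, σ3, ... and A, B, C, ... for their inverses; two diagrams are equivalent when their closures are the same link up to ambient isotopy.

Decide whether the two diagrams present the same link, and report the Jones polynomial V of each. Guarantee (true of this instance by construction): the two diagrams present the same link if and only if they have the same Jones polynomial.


equivalent: no
D1 (bracket -A^-18 + 2A^-14 - 2A^-10 + 3A^-6 - 2A^-2 + 2A^2 - A^6; 12 crossings at w = -2): V = -x^-3 + 2x^-2 - 2x^-1 + 3 - 2x + 2x^2 - x^3
V(D2) = -x^-4 + x^-3 + x^-1  (w 0, c 14, <D> = A^4 + A^12 - A^16)
key observation: 2 values of V(x) split the 2 diagrams


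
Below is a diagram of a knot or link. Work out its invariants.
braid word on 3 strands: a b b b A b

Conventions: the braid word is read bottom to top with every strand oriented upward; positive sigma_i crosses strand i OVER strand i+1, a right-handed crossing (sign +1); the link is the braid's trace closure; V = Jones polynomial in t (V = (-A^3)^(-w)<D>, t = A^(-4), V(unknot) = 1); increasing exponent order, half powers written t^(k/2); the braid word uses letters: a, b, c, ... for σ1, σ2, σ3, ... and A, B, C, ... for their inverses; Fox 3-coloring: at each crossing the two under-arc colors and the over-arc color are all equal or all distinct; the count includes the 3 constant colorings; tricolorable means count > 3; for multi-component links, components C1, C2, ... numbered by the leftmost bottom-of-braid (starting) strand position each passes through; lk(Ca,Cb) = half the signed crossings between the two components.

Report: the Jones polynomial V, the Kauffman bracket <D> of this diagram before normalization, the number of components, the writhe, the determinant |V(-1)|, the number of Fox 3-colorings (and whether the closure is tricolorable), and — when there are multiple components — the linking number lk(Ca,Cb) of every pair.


Jones polynomial: V(t) = t + t^3 - t^4
<D> = -A^-4 + 1 + A^8; writhe +4
components 1, writhe +4 (6 crossings)
3-colorings: 9 of 3^6, det 3 — tricolorable
note: V spans 3 powers of t: at least 3 crossings in any diagram


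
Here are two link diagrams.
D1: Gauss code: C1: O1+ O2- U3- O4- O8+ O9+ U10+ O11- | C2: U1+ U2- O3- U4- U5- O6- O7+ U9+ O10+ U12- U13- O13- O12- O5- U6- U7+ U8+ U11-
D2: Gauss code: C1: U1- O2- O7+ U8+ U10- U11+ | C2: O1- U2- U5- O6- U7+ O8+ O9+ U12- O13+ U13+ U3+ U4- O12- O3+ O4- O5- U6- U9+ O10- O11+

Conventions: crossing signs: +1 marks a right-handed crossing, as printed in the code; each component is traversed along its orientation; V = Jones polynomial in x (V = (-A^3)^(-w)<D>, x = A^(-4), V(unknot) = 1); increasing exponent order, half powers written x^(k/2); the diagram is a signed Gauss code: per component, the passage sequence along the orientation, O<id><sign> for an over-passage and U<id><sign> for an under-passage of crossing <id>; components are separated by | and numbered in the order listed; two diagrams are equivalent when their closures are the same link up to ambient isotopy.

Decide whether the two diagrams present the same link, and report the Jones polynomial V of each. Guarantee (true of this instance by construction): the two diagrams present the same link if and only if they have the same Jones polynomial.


same link: yes
V(D1) = x^(-7/2) - 2x^(-5/2) + x^(-3/2) - 2x^(-1/2) + x^(1/2) - x^(3/2)  [13 crossings, <D> = A^-15 - A^-11 + 2A^-7 - A^-3 + 2A - A^5, w = -3]
V(D2) = x^(-7/2) - 2x^(-5/2) + x^(-3/2) - 2x^(-1/2) + x^(1/2) - x^(3/2)  [13 crossings, <D> = A^-9 - A^-5 + 2A^-1 - A^3 + 2A^7 - A^11, w = -1]
insight: one V(x) for all 2 diagrams — one class (guaranteed)


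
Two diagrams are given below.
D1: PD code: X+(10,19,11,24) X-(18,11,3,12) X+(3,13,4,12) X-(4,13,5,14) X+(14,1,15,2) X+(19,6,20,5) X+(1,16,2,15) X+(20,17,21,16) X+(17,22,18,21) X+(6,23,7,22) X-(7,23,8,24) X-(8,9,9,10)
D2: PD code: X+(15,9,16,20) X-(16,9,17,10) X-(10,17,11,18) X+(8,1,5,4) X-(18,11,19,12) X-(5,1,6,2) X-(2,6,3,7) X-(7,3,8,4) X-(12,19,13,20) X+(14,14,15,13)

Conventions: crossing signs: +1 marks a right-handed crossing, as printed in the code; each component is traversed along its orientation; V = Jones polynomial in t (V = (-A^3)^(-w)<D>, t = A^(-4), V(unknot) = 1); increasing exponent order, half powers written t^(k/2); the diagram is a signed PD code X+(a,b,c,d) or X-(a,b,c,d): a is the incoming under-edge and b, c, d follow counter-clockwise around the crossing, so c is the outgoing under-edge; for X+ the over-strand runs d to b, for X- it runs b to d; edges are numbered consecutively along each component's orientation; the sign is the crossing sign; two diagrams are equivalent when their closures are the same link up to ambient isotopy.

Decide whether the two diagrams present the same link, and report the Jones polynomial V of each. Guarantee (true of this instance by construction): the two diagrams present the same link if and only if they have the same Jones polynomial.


equivalent: no
V(D1) = t - t^2 + 2t^3 - t^4 + 2t^5 + t^7  (w +4, c 12, <D> = A^-16 + 2A^-8 - A^-4 + 2 - A^4 + A^8)
V(D2) = -t^-7 + t^-4 + 2t^-3 + t^-2 + t^-1  [10 crossings, <D> = A^-8 + A^-4 + 2 + A^4 - A^16, w = -4]
key observation: 2 classes among 2 diagrams; unequal V(t) rules out equality


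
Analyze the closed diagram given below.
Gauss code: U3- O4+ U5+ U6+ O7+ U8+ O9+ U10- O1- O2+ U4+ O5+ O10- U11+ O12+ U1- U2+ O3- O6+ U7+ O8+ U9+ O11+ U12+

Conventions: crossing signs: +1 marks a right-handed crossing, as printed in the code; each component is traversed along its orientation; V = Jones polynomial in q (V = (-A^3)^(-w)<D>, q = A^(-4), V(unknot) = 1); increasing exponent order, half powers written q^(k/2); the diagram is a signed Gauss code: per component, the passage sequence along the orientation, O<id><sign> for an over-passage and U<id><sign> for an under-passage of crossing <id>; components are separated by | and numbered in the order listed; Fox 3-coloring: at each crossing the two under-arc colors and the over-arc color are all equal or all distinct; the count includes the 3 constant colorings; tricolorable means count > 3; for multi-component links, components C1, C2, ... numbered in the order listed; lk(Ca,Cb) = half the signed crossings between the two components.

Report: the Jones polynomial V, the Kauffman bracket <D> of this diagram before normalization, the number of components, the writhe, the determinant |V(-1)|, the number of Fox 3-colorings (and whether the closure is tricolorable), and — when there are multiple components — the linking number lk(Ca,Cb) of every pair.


V = q^2 - q^3 + 2q^4 - 2q^5 + 3q^6 - 2q^7 + q^8 - q^9
<D> = -A^-18 + A^-14 - 2A^-10 + 3A^-6 - 2A^-2 + 2A^2 - A^6 + A^10 (w = +6)
1 component over 12 crossings, w = +6
3 Fox colorings among 3^12, |V(-1)| = 13: not tricolorable
why: V spans 7 powers of q: at least 7 crossings in any diagram


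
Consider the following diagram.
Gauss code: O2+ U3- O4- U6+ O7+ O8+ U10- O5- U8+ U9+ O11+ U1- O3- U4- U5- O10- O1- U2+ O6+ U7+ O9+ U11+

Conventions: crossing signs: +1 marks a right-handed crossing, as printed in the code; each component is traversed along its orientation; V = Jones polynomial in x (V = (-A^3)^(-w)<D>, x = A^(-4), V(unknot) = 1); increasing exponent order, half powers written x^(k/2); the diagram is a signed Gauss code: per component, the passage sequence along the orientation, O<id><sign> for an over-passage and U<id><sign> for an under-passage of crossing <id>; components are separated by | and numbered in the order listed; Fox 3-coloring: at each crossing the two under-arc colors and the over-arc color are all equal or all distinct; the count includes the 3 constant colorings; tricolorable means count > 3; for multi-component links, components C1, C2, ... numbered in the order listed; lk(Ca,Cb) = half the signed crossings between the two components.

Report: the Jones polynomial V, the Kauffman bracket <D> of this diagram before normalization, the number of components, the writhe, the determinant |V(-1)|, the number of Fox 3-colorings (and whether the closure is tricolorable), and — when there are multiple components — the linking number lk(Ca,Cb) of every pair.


Jones polynomial: V(x) = -x^-4 + 2x^-3 - 2x^-2 + 2x^-1 - 1 + x + x^4 - x^5
<D> = A^-17 - A^-13 - A^-1 + A^3 - 2A^7 + 2A^11 - 2A^15 + A^19; writhe +1
components 1, writhe +1 (11 crossings)
3-colorings: 3 of 3^11, det 7 — not tricolorable
note: w = +1 (over 11 crossings) is diagram-only; (-A^3)^(-1) removes it from V


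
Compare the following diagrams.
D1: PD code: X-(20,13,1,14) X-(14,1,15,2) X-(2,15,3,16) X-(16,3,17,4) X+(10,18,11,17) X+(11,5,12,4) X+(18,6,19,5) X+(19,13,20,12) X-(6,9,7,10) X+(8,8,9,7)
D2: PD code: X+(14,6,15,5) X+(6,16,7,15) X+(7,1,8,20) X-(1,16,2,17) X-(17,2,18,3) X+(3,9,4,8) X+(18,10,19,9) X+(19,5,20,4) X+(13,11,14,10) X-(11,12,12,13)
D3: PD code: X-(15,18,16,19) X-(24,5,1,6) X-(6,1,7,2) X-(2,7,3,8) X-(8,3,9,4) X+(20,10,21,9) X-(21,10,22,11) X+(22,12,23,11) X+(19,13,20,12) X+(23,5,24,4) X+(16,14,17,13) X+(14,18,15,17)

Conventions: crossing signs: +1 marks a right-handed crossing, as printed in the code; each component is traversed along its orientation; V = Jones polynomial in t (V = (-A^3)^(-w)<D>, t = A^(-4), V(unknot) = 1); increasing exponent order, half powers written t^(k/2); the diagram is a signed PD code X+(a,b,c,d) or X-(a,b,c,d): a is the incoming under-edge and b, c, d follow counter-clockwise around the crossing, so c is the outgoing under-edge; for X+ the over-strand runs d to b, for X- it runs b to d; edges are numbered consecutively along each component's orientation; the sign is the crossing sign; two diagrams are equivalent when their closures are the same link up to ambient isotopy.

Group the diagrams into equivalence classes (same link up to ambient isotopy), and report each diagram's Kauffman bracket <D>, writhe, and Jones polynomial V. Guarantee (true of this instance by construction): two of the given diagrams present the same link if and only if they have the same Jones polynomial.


grouping into links: {D1} | {D2} | {D3}
V(D1) = 1  (w 0, c 10, <D> = 1)
V(D2) = t - t^2 + 2t^3 - t^4 + t^5 - t^6  [10 crossings, <D> = -A^-12 + A^-8 - A^-4 + 2 - A^4 + A^8, w = +4]
D3 (bracket A^4 + A^12 - A^16; 12 crossings at w = 0): V = -t^-4 + t^-3 + t^-1
why: V(t) takes 3 values over 3 diagrams, fixing the grouping


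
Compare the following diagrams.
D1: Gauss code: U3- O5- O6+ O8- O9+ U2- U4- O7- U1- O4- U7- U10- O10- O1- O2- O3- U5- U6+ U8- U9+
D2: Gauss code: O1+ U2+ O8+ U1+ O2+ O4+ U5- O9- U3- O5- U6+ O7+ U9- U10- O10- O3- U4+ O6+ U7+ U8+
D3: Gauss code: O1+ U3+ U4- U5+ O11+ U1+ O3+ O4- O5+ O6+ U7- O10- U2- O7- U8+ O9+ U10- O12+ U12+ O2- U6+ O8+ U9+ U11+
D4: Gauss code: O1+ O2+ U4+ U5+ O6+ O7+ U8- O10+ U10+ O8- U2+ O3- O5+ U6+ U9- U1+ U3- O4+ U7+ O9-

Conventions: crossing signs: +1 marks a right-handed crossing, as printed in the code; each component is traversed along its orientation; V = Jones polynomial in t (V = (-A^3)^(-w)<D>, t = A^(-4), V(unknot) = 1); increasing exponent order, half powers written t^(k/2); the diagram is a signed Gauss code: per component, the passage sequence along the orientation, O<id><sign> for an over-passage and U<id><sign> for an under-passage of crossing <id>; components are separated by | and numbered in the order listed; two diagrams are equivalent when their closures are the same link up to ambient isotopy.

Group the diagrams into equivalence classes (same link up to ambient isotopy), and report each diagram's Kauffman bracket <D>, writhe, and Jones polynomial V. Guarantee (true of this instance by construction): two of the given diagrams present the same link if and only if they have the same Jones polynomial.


classes: {D1} | {D2, D3} | {D4}
V(D1) = -t^-4 + t^-3 + t^-1  [10 crossings, <D> = A^-14 + A^-6 - A^-2, w = -6]
D2 (bracket A^-22 - 3A^-18 + 4A^-14 - 6A^-10 + 7A^-6 - 6A^-2 + 6A^2 - 3A^6 + 2A^10 - A^14; 10 crossings at w = +2): V = -t^-2 + 2t^-1 - 3 + 6t - 6t^2 + 7t^3 - 6t^4 + 4t^5 - 3t^6 + t^7
V(D3) = -t^-2 + 2t^-1 - 3 + 6t - 6t^2 + 7t^3 - 6t^4 + 4t^5 - 3t^6 + t^7  (w +4, c 12, <D> = A^-16 - 3A^-12 + 4A^-8 - 6A^-4 + 7 - 6A^4 + 6A^8 - 3A^12 + 2A^16 - A^20)
V(D4) = t - t^2 + 2t^3 - t^4 + t^5 - t^6  [10 crossings, <D> = -A^-12 + A^-8 - A^-4 + 2 - A^4 + A^8, w = +4]
note: 3 values of V(t) split the 4 diagrams


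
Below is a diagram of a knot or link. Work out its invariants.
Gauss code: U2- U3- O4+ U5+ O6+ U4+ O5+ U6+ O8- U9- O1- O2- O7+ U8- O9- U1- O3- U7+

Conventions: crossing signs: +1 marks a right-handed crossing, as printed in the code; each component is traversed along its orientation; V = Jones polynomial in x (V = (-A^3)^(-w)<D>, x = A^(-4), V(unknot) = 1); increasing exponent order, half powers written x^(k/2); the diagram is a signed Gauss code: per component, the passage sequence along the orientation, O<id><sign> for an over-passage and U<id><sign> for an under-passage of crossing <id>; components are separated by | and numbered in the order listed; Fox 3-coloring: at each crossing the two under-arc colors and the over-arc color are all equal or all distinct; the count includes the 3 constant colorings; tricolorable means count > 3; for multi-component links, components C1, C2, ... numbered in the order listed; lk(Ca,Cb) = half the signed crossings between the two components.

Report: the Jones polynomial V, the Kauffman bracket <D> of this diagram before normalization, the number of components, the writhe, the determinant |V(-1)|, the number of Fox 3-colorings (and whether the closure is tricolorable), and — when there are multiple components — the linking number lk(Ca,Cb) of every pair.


V(x) = -x^-3 + x^-2 - x^-1 + 3 - x + x^2 - x^3
bracket: A^-15 - A^-11 + A^-7 - 3A^-3 + A - A^5 + A^9, w = -1
1 component, writhe -1, over 9 crossings
det 9, colorings 27 of 3^9 — tricolorable
observation: V spans 6 powers of x: at least 6 crossings in any diagram


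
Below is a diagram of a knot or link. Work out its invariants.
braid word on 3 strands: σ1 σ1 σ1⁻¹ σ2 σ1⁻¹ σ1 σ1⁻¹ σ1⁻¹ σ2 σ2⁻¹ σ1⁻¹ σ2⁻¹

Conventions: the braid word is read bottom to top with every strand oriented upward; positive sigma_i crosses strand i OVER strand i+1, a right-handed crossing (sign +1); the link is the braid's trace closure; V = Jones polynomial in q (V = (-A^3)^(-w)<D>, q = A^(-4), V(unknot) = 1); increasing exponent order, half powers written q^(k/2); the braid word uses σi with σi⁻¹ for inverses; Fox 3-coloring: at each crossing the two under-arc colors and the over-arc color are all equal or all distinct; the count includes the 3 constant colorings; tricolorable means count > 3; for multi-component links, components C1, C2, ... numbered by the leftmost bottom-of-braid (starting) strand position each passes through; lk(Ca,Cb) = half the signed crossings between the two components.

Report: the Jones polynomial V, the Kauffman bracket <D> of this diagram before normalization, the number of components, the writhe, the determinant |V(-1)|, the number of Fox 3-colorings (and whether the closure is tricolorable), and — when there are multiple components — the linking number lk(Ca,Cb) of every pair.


Jones polynomial: V(q) = -q^-4 + q^-3 + q^-1
<D> = A^-2 + A^6 - A^10; writhe -2
components 1, writhe -2 (12 crossings)
3-colorings: 9 of 3^12, det 3 — tricolorable
note: the word shrinks to σ1 σ2 σ1⁻¹ σ1⁻¹ σ1⁻¹ σ2⁻¹ after cancelling


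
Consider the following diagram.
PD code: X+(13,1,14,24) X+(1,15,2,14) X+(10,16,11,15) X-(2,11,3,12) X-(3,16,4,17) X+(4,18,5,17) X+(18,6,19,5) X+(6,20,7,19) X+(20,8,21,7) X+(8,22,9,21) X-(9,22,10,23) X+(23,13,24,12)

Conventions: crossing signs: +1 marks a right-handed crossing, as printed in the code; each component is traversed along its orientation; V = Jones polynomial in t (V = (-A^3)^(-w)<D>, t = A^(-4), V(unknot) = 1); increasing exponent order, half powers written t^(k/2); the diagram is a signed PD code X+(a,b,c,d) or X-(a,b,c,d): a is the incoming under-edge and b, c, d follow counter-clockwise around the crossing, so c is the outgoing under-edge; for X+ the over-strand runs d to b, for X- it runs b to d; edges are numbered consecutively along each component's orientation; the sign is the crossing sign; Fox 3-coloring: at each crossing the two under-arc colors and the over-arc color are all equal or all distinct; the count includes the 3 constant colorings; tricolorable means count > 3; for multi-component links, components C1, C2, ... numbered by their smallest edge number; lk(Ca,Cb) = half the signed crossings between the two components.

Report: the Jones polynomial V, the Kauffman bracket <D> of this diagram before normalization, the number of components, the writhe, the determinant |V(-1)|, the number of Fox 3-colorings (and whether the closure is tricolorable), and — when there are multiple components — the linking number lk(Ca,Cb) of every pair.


Jones polynomial: V(t) = t^2 - t^3 + 3t^4 - 3t^5 + 3t^6 - 3t^7 + 2t^8 - t^9
<D> = -A^-18 + 2A^-14 - 3A^-10 + 3A^-6 - 3A^-2 + 3A^2 - A^6 + A^10; writhe +6
components 1, writhe +6 (12 crossings)
3-colorings: 3 of 3^12, det 17 — not tricolorable
note: w = +6 shifts under R1 moves; the (-A^3)^(-6) factor cancels that in V
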